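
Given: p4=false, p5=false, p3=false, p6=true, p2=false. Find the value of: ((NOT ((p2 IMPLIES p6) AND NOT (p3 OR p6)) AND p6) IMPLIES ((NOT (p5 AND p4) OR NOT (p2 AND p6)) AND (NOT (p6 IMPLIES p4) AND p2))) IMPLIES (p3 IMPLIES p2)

p2 IMPLIES p6 = false IMPLIES true = true
p3 OR p6 = false OR true = true
NOT (p3 OR p6) = NOT true = false
(p2 IMPLIES p6) AND NOT (p3 OR p6) = true AND false = false
NOT ((p2 IMPLIES p6) AND NOT (p3 OR p6)) = NOT false = true
NOT ((p2 IMPLIES p6) AND NOT (p3 OR p6)) AND p6 = true AND true = true
p5 AND p4 = false AND false = false
NOT (p5 AND p4) = NOT false = true
p2 AND p6 = false AND true = false
NOT (p2 AND p6) = NOT false = true
NOT (p5 AND p4) OR NOT (p2 AND p6) = true OR true = true
p6 IMPLIES p4 = true IMPLIES false = false
NOT (p6 IMPLIES p4) = NOT false = true
NOT (p6 IMPLIES p4) AND p2 = true AND false = false
(NOT (p5 AND p4) OR NOT (p2 AND p6)) AND (NOT (p6 IMPLIES p4) AND p2) = true AND false = false
(NOT ((p2 IMPLIES p6) AND NOT (p3 OR p6)) AND p6) IMPLIES ((NOT (p5 AND p4) OR NOT (p2 AND p6)) AND (NOT (p6 IMPLIES p4) AND p2)) = true IMPLIES false = false
p3 IMPLIES p2 = false IMPLIES false = true
((NOT ((p2 IMPLIES p6) AND NOT (p3 OR p6)) AND p6) IMPLIES ((NOT (p5 AND p4) OR NOT (p2 AND p6)) AND (NOT (p6 IMPLIES p4) AND p2))) IMPLIES (p3 IMPLIES p2) = false IMPLIES true = true

true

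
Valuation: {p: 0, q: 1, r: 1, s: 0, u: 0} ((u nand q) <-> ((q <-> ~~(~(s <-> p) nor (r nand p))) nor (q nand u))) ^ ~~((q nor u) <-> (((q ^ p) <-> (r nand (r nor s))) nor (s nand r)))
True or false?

1

u nand q = 0 nand 1 = 1
s <-> p = 0 <-> 0 = 1
~(s <-> p) = ~1 = 0
r nand p = 1 nand 0 = 1
~(s <-> p) nor (r nand p) = 0 nor 1 = 0
~(~(s <-> p) nor (r nand p)) = ~0 = 1
~~(~(s <-> p) nor (r nand p)) = ~1 = 0
q <-> ~~(~(s <-> p) nor (r nand p)) = 1 <-> 0 = 0
q nand u = 1 nand 0 = 1
(q <-> ~~(~(s <-> p) nor (r nand p))) nor (q nand u) = 0 nor 1 = 0
(u nand q) <-> ((q <-> ~~(~(s <-> p) nor (r nand p))) nor (q nand u)) = 1 <-> 0 = 0
q nor u = 1 nor 0 = 0
q ^ p = 1 ^ 0 = 1
r nor s = 1 nor 0 = 0
r nand (r nor s) = 1 nand 0 = 1
(q ^ p) <-> (r nand (r nor s)) = 1 <-> 1 = 1
s nand r = 0 nand 1 = 1
((q ^ p) <-> (r nand (r nor s))) nor (s nand r) = 1 nor 1 = 0
(q nor u) <-> (((q ^ p) <-> (r nand (r nor s))) nor (s nand r)) = 0 <-> 0 = 1
~((q nor u) <-> (((q ^ p) <-> (r nand (r nor s))) nor (s nand r))) = ~1 = 0
~~((q nor u) <-> (((q ^ p) <-> (r nand (r nor s))) nor (s nand r))) = ~0 = 1
((u nand q) <-> ((q <-> ~~(~(s <-> p) nor (r nand p))) nor (q nand u))) ^ ~~((q nor u) <-> (((q ^ p) <-> (r nand (r nor s))) nor (s nand r))) = 0 ^ 1 = 1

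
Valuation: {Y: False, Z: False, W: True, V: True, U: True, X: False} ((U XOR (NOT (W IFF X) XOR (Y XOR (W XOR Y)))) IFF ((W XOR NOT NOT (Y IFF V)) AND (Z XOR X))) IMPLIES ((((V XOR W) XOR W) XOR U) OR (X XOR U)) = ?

True

Substituting Y=False, Z=False, W=True, V=True, U=True, X=False:
W IFF X = True IFF False = False
NOT (W IFF X) = NOT False = True
W XOR Y = True XOR False = True
Y XOR (W XOR Y) = False XOR True = True
NOT (W IFF X) XOR (Y XOR (W XOR Y)) = True XOR True = False
U XOR (NOT (W IFF X) XOR (Y XOR (W XOR Y))) = True XOR False = True
Y IFF V = False IFF True = False
NOT (Y IFF V) = NOT False = True
NOT NOT (Y IFF V) = NOT True = False
W XOR NOT NOT (Y IFF V) = True XOR False = True
Z XOR X = False XOR False = False
(W XOR NOT NOT (Y IFF V)) AND (Z XOR X) = True AND False = False
(U XOR (NOT (W IFF X) XOR (Y XOR (W XOR Y)))) IFF ((W XOR NOT NOT (Y IFF V)) AND (Z XOR X)) = True IFF False = False
V XOR W = True XOR True = False
(V XOR W) XOR W = False XOR True = True
((V XOR W) XOR W) XOR U = True XOR True = False
X XOR U = False XOR True = True
(((V XOR W) XOR W) XOR U) OR (X XOR U) = False OR True = True
((U XOR (NOT (W IFF X) XOR (Y XOR (W XOR Y)))) IFF ((W XOR NOT NOT (Y IFF V)) AND (Z XOR X))) IMPLIES ((((V XOR W) XOR W) XOR U) OR (X XOR U)) = False IMPLIES True = True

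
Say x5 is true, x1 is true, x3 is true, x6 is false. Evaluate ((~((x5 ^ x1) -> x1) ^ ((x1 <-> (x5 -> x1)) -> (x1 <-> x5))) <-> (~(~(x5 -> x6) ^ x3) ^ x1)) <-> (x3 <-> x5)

x5 ^ x1 = T ^ T = F
(x5 ^ x1) -> x1 = F -> T = T
~((x5 ^ x1) -> x1) = ~T = F
x5 -> x1 = T -> T = T
x1 <-> (x5 -> x1) = T <-> T = T
x1 <-> x5 = T <-> T = T
(x1 <-> (x5 -> x1)) -> (x1 <-> x5) = T -> T = T
~((x5 ^ x1) -> x1) ^ ((x1 <-> (x5 -> x1)) -> (x1 <-> x5)) = F ^ T = T
x5 -> x6 = T -> F = F
~(x5 -> x6) = ~F = T
~(x5 -> x6) ^ x3 = T ^ T = F
~(~(x5 -> x6) ^ x3) = ~F = T
~(~(x5 -> x6) ^ x3) ^ x1 = T ^ T = F
(~((x5 ^ x1) -> x1) ^ ((x1 <-> (x5 -> x1)) -> (x1 <-> x5))) <-> (~(~(x5 -> x6) ^ x3) ^ x1) = T <-> F = F
x3 <-> x5 = T <-> T = T
((~((x5 ^ x1) -> x1) ^ ((x1 <-> (x5 -> x1)) -> (x1 <-> x5))) <-> (~(~(x5 -> x6) ^ x3) ^ x1)) <-> (x3 <-> x5) = F <-> T = F

F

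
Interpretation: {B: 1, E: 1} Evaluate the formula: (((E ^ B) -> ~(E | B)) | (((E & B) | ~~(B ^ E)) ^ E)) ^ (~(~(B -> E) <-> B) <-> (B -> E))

E ^ B = 1 ^ 1 = 0
E | B = 1 | 1 = 1
~(E | B) = ~1 = 0
(E ^ B) -> ~(E | B) = 0 -> 0 = 1
E & B = 1 & 1 = 1
B ^ E = 1 ^ 1 = 0
~(B ^ E) = ~0 = 1
~~(B ^ E) = ~1 = 0
(E & B) | ~~(B ^ E) = 1 | 0 = 1
((E & B) | ~~(B ^ E)) ^ E = 1 ^ 1 = 0
((E ^ B) -> ~(E | B)) | (((E & B) | ~~(B ^ E)) ^ E) = 1 | 0 = 1
B -> E = 1 -> 1 = 1
~(B -> E) = ~1 = 0
~(B -> E) <-> B = 0 <-> 1 = 0
~(~(B -> E) <-> B) = ~0 = 1
B -> E = 1 -> 1 = 1
~(~(B -> E) <-> B) <-> (B -> E) = 1 <-> 1 = 1
(((E ^ B) -> ~(E | B)) | (((E & B) | ~~(B ^ E)) ^ E)) ^ (~(~(B -> E) <-> B) <-> (B -> E)) = 1 ^ 1 = 0

0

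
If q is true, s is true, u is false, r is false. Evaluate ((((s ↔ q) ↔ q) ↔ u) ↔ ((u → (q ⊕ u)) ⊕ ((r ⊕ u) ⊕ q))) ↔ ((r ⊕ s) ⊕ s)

F

s ↔ q = T ↔ T = T
(s ↔ q) ↔ q = T ↔ T = T
((s ↔ q) ↔ q) ↔ u = T ↔ F = F
q ⊕ u = T ⊕ F = T
u → (q ⊕ u) = F → T = T
r ⊕ u = F ⊕ F = F
(r ⊕ u) ⊕ q = F ⊕ T = T
(u → (q ⊕ u)) ⊕ ((r ⊕ u) ⊕ q) = T ⊕ T = F
(((s ↔ q) ↔ q) ↔ u) ↔ ((u → (q ⊕ u)) ⊕ ((r ⊕ u) ⊕ q)) = F ↔ F = T
r ⊕ s = F ⊕ T = T
(r ⊕ s) ⊕ s = T ⊕ T = F
((((s ↔ q) ↔ q) ↔ u) ↔ ((u → (q ⊕ u)) ⊕ ((r ⊕ u) ⊕ q))) ↔ ((r ⊕ s) ⊕ s) = T ↔ F = F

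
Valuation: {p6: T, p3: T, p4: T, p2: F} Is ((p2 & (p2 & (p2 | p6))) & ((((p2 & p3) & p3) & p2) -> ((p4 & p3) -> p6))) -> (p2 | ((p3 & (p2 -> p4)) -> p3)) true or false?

T

p2 | p6 = F | T = T
p2 & (p2 | p6) = F & T = F
p2 & (p2 & (p2 | p6)) = F & F = F
p2 & p3 = F & T = F
(p2 & p3) & p3 = F & T = F
((p2 & p3) & p3) & p2 = F & F = F
p4 & p3 = T & T = T
(p4 & p3) -> p6 = T -> T = T
(((p2 & p3) & p3) & p2) -> ((p4 & p3) -> p6) = F -> T = T
(p2 & (p2 & (p2 | p6))) & ((((p2 & p3) & p3) & p2) -> ((p4 & p3) -> p6)) = F & T = F
p2 -> p4 = F -> T = T
p3 & (p2 -> p4) = T & T = T
(p3 & (p2 -> p4)) -> p3 = T -> T = T
p2 | ((p3 & (p2 -> p4)) -> p3) = F | T = T
((p2 & (p2 & (p2 | p6))) & ((((p2 & p3) & p3) & p2) -> ((p4 & p3) -> p6))) -> (p2 | ((p3 & (p2 -> p4)) -> p3)) = F -> T = T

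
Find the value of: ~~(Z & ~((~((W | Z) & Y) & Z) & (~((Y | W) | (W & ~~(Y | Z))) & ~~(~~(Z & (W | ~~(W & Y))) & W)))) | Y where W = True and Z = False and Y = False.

False

W | Z = True | False = True
(W | Z) & Y = True & False = False
~((W | Z) & Y) = ~False = True
~((W | Z) & Y) & Z = True & False = False
Y | W = False | True = True
Y | Z = False | False = False
~(Y | Z) = ~False = True
~~(Y | Z) = ~True = False
W & ~~(Y | Z) = True & False = False
(Y | W) | (W & ~~(Y | Z)) = True | False = True
~((Y | W) | (W & ~~(Y | Z))) = ~True = False
W & Y = True & False = False
~(W & Y) = ~False = True
~~(W & Y) = ~True = False
W | ~~(W & Y) = True | False = True
Z & (W | ~~(W & Y)) = False & True = False
~(Z & (W | ~~(W & Y))) = ~False = True
~~(Z & (W | ~~(W & Y))) = ~True = False
~~(Z & (W | ~~(W & Y))) & W = False & True = False
~(~~(Z & (W | ~~(W & Y))) & W) = ~False = True
~~(~~(Z & (W | ~~(W & Y))) & W) = ~True = False
~((Y | W) | (W & ~~(Y | Z))) & ~~(~~(Z & (W | ~~(W & Y))) & W) = False & False = False
(~((W | Z) & Y) & Z) & (~((Y | W) | (W & ~~(Y | Z))) & ~~(~~(Z & (W | ~~(W & Y))) & W)) = False & False = False
~((~((W | Z) & Y) & Z) & (~((Y | W) | (W & ~~(Y | Z))) & ~~(~~(Z & (W | ~~(W & Y))) & W))) = ~False = True
Z & ~((~((W | Z) & Y) & Z) & (~((Y | W) | (W & ~~(Y | Z))) & ~~(~~(Z & (W | ~~(W & Y))) & W))) = False & True = False
~(Z & ~((~((W | Z) & Y) & Z) & (~((Y | W) | (W & ~~(Y | Z))) & ~~(~~(Z & (W | ~~(W & Y))) & W)))) = ~False = True
~~(Z & ~((~((W | Z) & Y) & Z) & (~((Y | W) | (W & ~~(Y | Z))) & ~~(~~(Z & (W | ~~(W & Y))) & W)))) = ~True = False
~~(Z & ~((~((W | Z) & Y) & Z) & (~((Y | W) | (W & ~~(Y | Z))) & ~~(~~(Z & (W | ~~(W & Y))) & W)))) | Y = False | False = False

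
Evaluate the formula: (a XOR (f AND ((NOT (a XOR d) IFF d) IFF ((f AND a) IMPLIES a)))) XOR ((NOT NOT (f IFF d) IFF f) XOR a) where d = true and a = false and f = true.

true

a XOR d = false XOR true = true
NOT (a XOR d) = NOT true = false
NOT (a XOR d) IFF d = false IFF true = false
f AND a = true AND false = false
(f AND a) IMPLIES a = false IMPLIES false = true
(NOT (a XOR d) IFF d) IFF ((f AND a) IMPLIES a) = false IFF true = false
f AND ((NOT (a XOR d) IFF d) IFF ((f AND a) IMPLIES a)) = true AND false = false
a XOR (f AND ((NOT (a XOR d) IFF d) IFF ((f AND a) IMPLIES a))) = false XOR false = false
f IFF d = true IFF true = true
NOT (f IFF d) = NOT true = false
NOT NOT (f IFF d) = NOT false = true
NOT NOT (f IFF d) IFF f = true IFF true = true
(NOT NOT (f IFF d) IFF f) XOR a = true XOR false = true
(a XOR (f AND ((NOT (a XOR d) IFF d) IFF ((f AND a) IMPLIES a)))) XOR ((NOT NOT (f IFF d) IFF f) XOR a) = false XOR true = true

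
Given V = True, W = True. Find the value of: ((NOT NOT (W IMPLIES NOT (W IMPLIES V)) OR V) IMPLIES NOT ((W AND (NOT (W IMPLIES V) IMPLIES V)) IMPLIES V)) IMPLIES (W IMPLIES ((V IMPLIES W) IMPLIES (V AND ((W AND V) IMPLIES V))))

Substituting V=True, W=True:
W IMPLIES V = True IMPLIES True = True
NOT (W IMPLIES V) = NOT True = False
W IMPLIES NOT (W IMPLIES V) = True IMPLIES False = False
NOT (W IMPLIES NOT (W IMPLIES V)) = NOT False = True
NOT NOT (W IMPLIES NOT (W IMPLIES V)) = NOT True = False
NOT NOT (W IMPLIES NOT (W IMPLIES V)) OR V = False OR True = True
W IMPLIES V = True IMPLIES True = True
NOT (W IMPLIES V) = NOT True = False
NOT (W IMPLIES V) IMPLIES V = False IMPLIES True = True
W AND (NOT (W IMPLIES V) IMPLIES V) = True AND True = True
(W AND (NOT (W IMPLIES V) IMPLIES V)) IMPLIES V = True IMPLIES True = True
NOT ((W AND (NOT (W IMPLIES V) IMPLIES V)) IMPLIES V) = NOT True = False
(NOT NOT (W IMPLIES NOT (W IMPLIES V)) OR V) IMPLIES NOT ((W AND (NOT (W IMPLIES V) IMPLIES V)) IMPLIES V) = True IMPLIES False = False
V IMPLIES W = True IMPLIES True = True
W AND V = True AND True = True
(W AND V) IMPLIES V = True IMPLIES True = True
V AND ((W AND V) IMPLIES V) = True AND True = True
(V IMPLIES W) IMPLIES (V AND ((W AND V) IMPLIES V)) = True IMPLIES True = True
W IMPLIES ((V IMPLIES W) IMPLIES (V AND ((W AND V) IMPLIES V))) = True IMPLIES True = True
((NOT NOT (W IMPLIES NOT (W IMPLIES V)) OR V) IMPLIES NOT ((W AND (NOT (W IMPLIES V) IMPLIES V)) IMPLIES V)) IMPLIES (W IMPLIES ((V IMPLIES W) IMPLIES (V AND ((W AND V) IMPLIES V)))) = False IMPLIES True = True

True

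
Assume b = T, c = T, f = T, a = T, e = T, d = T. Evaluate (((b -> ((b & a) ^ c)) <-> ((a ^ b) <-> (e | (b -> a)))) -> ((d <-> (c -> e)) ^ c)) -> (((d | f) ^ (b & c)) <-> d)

T

Substituting b=T, c=T, f=T, a=T, e=T, d=T:
b & a = T & T = T
(b & a) ^ c = T ^ T = F
b -> ((b & a) ^ c) = T -> F = F
a ^ b = T ^ T = F
b -> a = T -> T = T
e | (b -> a) = T | T = T
(a ^ b) <-> (e | (b -> a)) = F <-> T = F
(b -> ((b & a) ^ c)) <-> ((a ^ b) <-> (e | (b -> a))) = F <-> F = T
c -> e = T -> T = T
d <-> (c -> e) = T <-> T = T
(d <-> (c -> e)) ^ c = T ^ T = F
((b -> ((b & a) ^ c)) <-> ((a ^ b) <-> (e | (b -> a)))) -> ((d <-> (c -> e)) ^ c) = T -> F = F
d | f = T | T = T
b & c = T & T = T
(d | f) ^ (b & c) = T ^ T = F
((d | f) ^ (b & c)) <-> d = F <-> T = F
(((b -> ((b & a) ^ c)) <-> ((a ^ b) <-> (e | (b -> a)))) -> ((d <-> (c -> e)) ^ c)) -> (((d | f) ^ (b & c)) <-> d) = F -> F = T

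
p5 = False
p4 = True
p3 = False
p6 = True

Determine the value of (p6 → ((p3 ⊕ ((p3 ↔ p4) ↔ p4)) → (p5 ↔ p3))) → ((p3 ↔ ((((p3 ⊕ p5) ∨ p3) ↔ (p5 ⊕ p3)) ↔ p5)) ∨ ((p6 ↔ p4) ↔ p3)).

Substituting p5=False, p4=True, p3=False, p6=True:
p3 ↔ p4 = False ↔ True = False
(p3 ↔ p4) ↔ p4 = False ↔ True = False
p3 ⊕ ((p3 ↔ p4) ↔ p4) = False ⊕ False = False
p5 ↔ p3 = False ↔ False = True
(p3 ⊕ ((p3 ↔ p4) ↔ p4)) → (p5 ↔ p3) = False → True = True
p6 → ((p3 ⊕ ((p3 ↔ p4) ↔ p4)) → (p5 ↔ p3)) = True → True = True
p3 ⊕ p5 = False ⊕ False = False
(p3 ⊕ p5) ∨ p3 = False ∨ False = False
p5 ⊕ p3 = False ⊕ False = False
((p3 ⊕ p5) ∨ p3) ↔ (p5 ⊕ p3) = False ↔ False = True
(((p3 ⊕ p5) ∨ p3) ↔ (p5 ⊕ p3)) ↔ p5 = True ↔ False = False
p3 ↔ ((((p3 ⊕ p5) ∨ p3) ↔ (p5 ⊕ p3)) ↔ p5) = False ↔ False = True
p6 ↔ p4 = True ↔ True = True
(p6 ↔ p4) ↔ p3 = True ↔ False = False
(p3 ↔ ((((p3 ⊕ p5) ∨ p3) ↔ (p5 ⊕ p3)) ↔ p5)) ∨ ((p6 ↔ p4) ↔ p3) = True ∨ False = True
(p6 → ((p3 ⊕ ((p3 ↔ p4) ↔ p4)) → (p5 ↔ p3))) → ((p3 ↔ ((((p3 ⊕ p5) ∨ p3) ↔ (p5 ⊕ p3)) ↔ p5)) ∨ ((p6 ↔ p4) ↔ p3)) = True → True = True

True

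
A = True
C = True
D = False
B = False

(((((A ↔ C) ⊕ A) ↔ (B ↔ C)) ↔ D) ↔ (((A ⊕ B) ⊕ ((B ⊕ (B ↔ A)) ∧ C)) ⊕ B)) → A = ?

True

A ↔ C = True ↔ True = True
(A ↔ C) ⊕ A = True ⊕ True = False
B ↔ C = False ↔ True = False
((A ↔ C) ⊕ A) ↔ (B ↔ C) = False ↔ False = True
(((A ↔ C) ⊕ A) ↔ (B ↔ C)) ↔ D = True ↔ False = False
A ⊕ B = True ⊕ False = True
B ↔ A = False ↔ True = False
B ⊕ (B ↔ A) = False ⊕ False = False
(B ⊕ (B ↔ A)) ∧ C = False ∧ True = False
(A ⊕ B) ⊕ ((B ⊕ (B ↔ A)) ∧ C) = True ⊕ False = True
((A ⊕ B) ⊕ ((B ⊕ (B ↔ A)) ∧ C)) ⊕ B = True ⊕ False = True
((((A ↔ C) ⊕ A) ↔ (B ↔ C)) ↔ D) ↔ (((A ⊕ B) ⊕ ((B ⊕ (B ↔ A)) ∧ C)) ⊕ B) = False ↔ True = False
(((((A ↔ C) ⊕ A) ↔ (B ↔ C)) ↔ D) ↔ (((A ⊕ B) ⊕ ((B ⊕ (B ↔ A)) ∧ C)) ⊕ B)) → A = False → True = True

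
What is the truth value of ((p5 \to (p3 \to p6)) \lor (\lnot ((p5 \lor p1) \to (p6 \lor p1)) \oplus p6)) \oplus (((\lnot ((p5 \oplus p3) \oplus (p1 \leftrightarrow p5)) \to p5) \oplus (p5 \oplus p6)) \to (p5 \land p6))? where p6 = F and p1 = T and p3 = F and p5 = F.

Substituting p6=F, p1=T, p3=F, p5=F:
p3 \to p6 = F \to F = T
p5 \to (p3 \to p6) = F \to T = T
p5 \lor p1 = F \lor T = T
p6 \lor p1 = F \lor T = T
(p5 \lor p1) \to (p6 \lor p1) = T \to T = T
\lnot ((p5 \lor p1) \to (p6 \lor p1)) = \lnot T = F
\lnot ((p5 \lor p1) \to (p6 \lor p1)) \oplus p6 = F \oplus F = F
(p5 \to (p3 \to p6)) \lor (\lnot ((p5 \lor p1) \to (p6 \lor p1)) \oplus p6) = T \lor F = T
p5 \oplus p3 = F \oplus F = F
p1 \leftrightarrow p5 = T \leftrightarrow F = F
(p5 \oplus p3) \oplus (p1 \leftrightarrow p5) = F \oplus F = F
\lnot ((p5 \oplus p3) \oplus (p1 \leftrightarrow p5)) = \lnot F = T
\lnot ((p5 \oplus p3) \oplus (p1 \leftrightarrow p5)) \to p5 = T \to F = F
p5 \oplus p6 = F \oplus F = F
(\lnot ((p5 \oplus p3) \oplus (p1 \leftrightarrow p5)) \to p5) \oplus (p5 \oplus p6) = F \oplus F = F
p5 \land p6 = F \land F = F
((\lnot ((p5 \oplus p3) \oplus (p1 \leftrightarrow p5)) \to p5) \oplus (p5 \oplus p6)) \to (p5 \land p6) = F \to F = T
((p5 \to (p3 \to p6)) \lor (\lnot ((p5 \lor p1) \to (p6 \lor p1)) \oplus p6)) \oplus (((\lnot ((p5 \oplus p3) \oplus (p1 \leftrightarrow p5)) \to p5) \oplus (p5 \oplus p6)) \to (p5 \land p6)) = T \oplus T = F

F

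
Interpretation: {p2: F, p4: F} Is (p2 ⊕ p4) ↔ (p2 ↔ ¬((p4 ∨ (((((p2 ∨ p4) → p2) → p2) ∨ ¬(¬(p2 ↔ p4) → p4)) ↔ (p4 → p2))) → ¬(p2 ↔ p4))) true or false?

F

p2 ⊕ p4 = F ⊕ F = F
p2 ∨ p4 = F ∨ F = F
(p2 ∨ p4) → p2 = F → F = T
((p2 ∨ p4) → p2) → p2 = T → F = F
p2 ↔ p4 = F ↔ F = T
¬(p2 ↔ p4) = ¬T = F
¬(p2 ↔ p4) → p4 = F → F = T
¬(¬(p2 ↔ p4) → p4) = ¬T = F
(((p2 ∨ p4) → p2) → p2) ∨ ¬(¬(p2 ↔ p4) → p4) = F ∨ F = F
p4 → p2 = F → F = T
((((p2 ∨ p4) → p2) → p2) ∨ ¬(¬(p2 ↔ p4) → p4)) ↔ (p4 → p2) = F ↔ T = F
p4 ∨ (((((p2 ∨ p4) → p2) → p2) ∨ ¬(¬(p2 ↔ p4) → p4)) ↔ (p4 → p2)) = F ∨ F = F
p2 ↔ p4 = F ↔ F = T
¬(p2 ↔ p4) = ¬T = F
(p4 ∨ (((((p2 ∨ p4) → p2) → p2) ∨ ¬(¬(p2 ↔ p4) → p4)) ↔ (p4 → p2))) → ¬(p2 ↔ p4) = F → F = T
¬((p4 ∨ (((((p2 ∨ p4) → p2) → p2) ∨ ¬(¬(p2 ↔ p4) → p4)) ↔ (p4 → p2))) → ¬(p2 ↔ p4)) = ¬T = F
p2 ↔ ¬((p4 ∨ (((((p2 ∨ p4) → p2) → p2) ∨ ¬(¬(p2 ↔ p4) → p4)) ↔ (p4 → p2))) → ¬(p2 ↔ p4)) = F ↔ F = T
(p2 ⊕ p4) ↔ (p2 ↔ ¬((p4 ∨ (((((p2 ∨ p4) → p2) → p2) ∨ ¬(¬(p2 ↔ p4) → p4)) ↔ (p4 → p2))) → ¬(p2 ↔ p4))) = F ↔ T = F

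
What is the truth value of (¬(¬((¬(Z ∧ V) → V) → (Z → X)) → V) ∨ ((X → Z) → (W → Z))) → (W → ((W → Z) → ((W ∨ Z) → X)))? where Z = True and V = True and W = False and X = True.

True

Z ∧ V = True ∧ True = True
¬(Z ∧ V) = ¬True = False
¬(Z ∧ V) → V = False → True = True
Z → X = True → True = True
(¬(Z ∧ V) → V) → (Z → X) = True → True = True
¬((¬(Z ∧ V) → V) → (Z → X)) = ¬True = False
¬((¬(Z ∧ V) → V) → (Z → X)) → V = False → True = True
¬(¬((¬(Z ∧ V) → V) → (Z → X)) → V) = ¬True = False
X → Z = True → True = True
W → Z = False → True = True
(X → Z) → (W → Z) = True → True = True
¬(¬((¬(Z ∧ V) → V) → (Z → X)) → V) ∨ ((X → Z) → (W → Z)) = False ∨ True = True
W → Z = False → True = True
W ∨ Z = False ∨ True = True
(W ∨ Z) → X = True → True = True
(W → Z) → ((W ∨ Z) → X) = True → True = True
W → ((W → Z) → ((W ∨ Z) → X)) = False → True = True
(¬(¬((¬(Z ∧ V) → V) → (Z → X)) → V) ∨ ((X → Z) → (W → Z))) → (W → ((W → Z) → ((W ∨ Z) → X))) = True → True = True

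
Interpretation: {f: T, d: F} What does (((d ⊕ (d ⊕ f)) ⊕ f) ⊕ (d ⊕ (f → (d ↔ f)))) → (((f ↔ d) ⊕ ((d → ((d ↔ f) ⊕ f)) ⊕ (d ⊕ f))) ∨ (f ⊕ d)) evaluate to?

T

d ⊕ f = F ⊕ T = T
d ⊕ (d ⊕ f) = F ⊕ T = T
(d ⊕ (d ⊕ f)) ⊕ f = T ⊕ T = F
d ↔ f = F ↔ T = F
f → (d ↔ f) = T → F = F
d ⊕ (f → (d ↔ f)) = F ⊕ F = F
((d ⊕ (d ⊕ f)) ⊕ f) ⊕ (d ⊕ (f → (d ↔ f))) = F ⊕ F = F
f ↔ d = T ↔ F = F
d ↔ f = F ↔ T = F
(d ↔ f) ⊕ f = F ⊕ T = T
d → ((d ↔ f) ⊕ f) = F → T = T
d ⊕ f = F ⊕ T = T
(d → ((d ↔ f) ⊕ f)) ⊕ (d ⊕ f) = T ⊕ T = F
(f ↔ d) ⊕ ((d → ((d ↔ f) ⊕ f)) ⊕ (d ⊕ f)) = F ⊕ F = F
f ⊕ d = T ⊕ F = T
((f ↔ d) ⊕ ((d → ((d ↔ f) ⊕ f)) ⊕ (d ⊕ f))) ∨ (f ⊕ d) = F ∨ T = T
(((d ⊕ (d ⊕ f)) ⊕ f) ⊕ (d ⊕ (f → (d ↔ f)))) → (((f ↔ d) ⊕ ((d → ((d ↔ f) ⊕ f)) ⊕ (d ⊕ f))) ∨ (f ⊕ d)) = F → T = T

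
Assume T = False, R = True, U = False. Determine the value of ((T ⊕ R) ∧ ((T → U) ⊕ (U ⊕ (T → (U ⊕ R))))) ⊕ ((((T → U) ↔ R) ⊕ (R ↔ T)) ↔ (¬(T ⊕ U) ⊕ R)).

T ⊕ R = False ⊕ True = True
T → U = False → False = True
U ⊕ R = False ⊕ True = True
T → (U ⊕ R) = False → True = True
U ⊕ (T → (U ⊕ R)) = False ⊕ True = True
(T → U) ⊕ (U ⊕ (T → (U ⊕ R))) = True ⊕ True = False
(T ⊕ R) ∧ ((T → U) ⊕ (U ⊕ (T → (U ⊕ R)))) = True ∧ False = False
T → U = False → False = True
(T → U) ↔ R = True ↔ True = True
R ↔ T = True ↔ False = False
((T → U) ↔ R) ⊕ (R ↔ T) = True ⊕ False = True
T ⊕ U = False ⊕ False = False
¬(T ⊕ U) = ¬False = True
¬(T ⊕ U) ⊕ R = True ⊕ True = False
(((T → U) ↔ R) ⊕ (R ↔ T)) ↔ (¬(T ⊕ U) ⊕ R) = True ↔ False = False
((T ⊕ R) ∧ ((T → U) ⊕ (U ⊕ (T → (U ⊕ R))))) ⊕ ((((T → U) ↔ R) ⊕ (R ↔ T)) ↔ (¬(T ⊕ U) ⊕ R)) = False ⊕ False = False

False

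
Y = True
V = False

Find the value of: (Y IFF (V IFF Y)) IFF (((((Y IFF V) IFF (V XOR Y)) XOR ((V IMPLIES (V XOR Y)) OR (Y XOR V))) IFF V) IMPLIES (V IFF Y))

Substituting Y=True, V=False:
V IFF Y = False IFF True = False
Y IFF (V IFF Y) = True IFF False = False
Y IFF V = True IFF False = False
V XOR Y = False XOR True = True
(Y IFF V) IFF (V XOR Y) = False IFF True = False
V XOR Y = False XOR True = True
V IMPLIES (V XOR Y) = False IMPLIES True = True
Y XOR V = True XOR False = True
(V IMPLIES (V XOR Y)) OR (Y XOR V) = True OR True = True
((Y IFF V) IFF (V XOR Y)) XOR ((V IMPLIES (V XOR Y)) OR (Y XOR V)) = False XOR True = True
(((Y IFF V) IFF (V XOR Y)) XOR ((V IMPLIES (V XOR Y)) OR (Y XOR V))) IFF V = True IFF False = False
V IFF Y = False IFF True = False
((((Y IFF V) IFF (V XOR Y)) XOR ((V IMPLIES (V XOR Y)) OR (Y XOR V))) IFF V) IMPLIES (V IFF Y) = False IMPLIES False = True
(Y IFF (V IFF Y)) IFF (((((Y IFF V) IFF (V XOR Y)) XOR ((V IMPLIES (V XOR Y)) OR (Y XOR V))) IFF V) IMPLIES (V IFF Y)) = False IFF True = False

False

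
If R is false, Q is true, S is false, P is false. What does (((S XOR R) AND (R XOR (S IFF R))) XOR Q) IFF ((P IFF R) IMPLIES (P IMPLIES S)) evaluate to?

true

S XOR R = false XOR false = false
S IFF R = false IFF false = true
R XOR (S IFF R) = false XOR true = true
(S XOR R) AND (R XOR (S IFF R)) = false AND true = false
((S XOR R) AND (R XOR (S IFF R))) XOR Q = false XOR true = true
P IFF R = false IFF false = true
P IMPLIES S = false IMPLIES false = true
(P IFF R) IMPLIES (P IMPLIES S) = true IMPLIES true = true
(((S XOR R) AND (R XOR (S IFF R))) XOR Q) IFF ((P IFF R) IMPLIES (P IMPLIES S)) = true IFF true = true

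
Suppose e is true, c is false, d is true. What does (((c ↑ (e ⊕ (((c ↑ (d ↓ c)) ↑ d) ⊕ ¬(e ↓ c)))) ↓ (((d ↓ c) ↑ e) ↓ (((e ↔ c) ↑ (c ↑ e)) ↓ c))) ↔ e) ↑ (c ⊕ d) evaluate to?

T

d ↓ c = T ↓ F = F
c ↑ (d ↓ c) = F ↑ F = T
(c ↑ (d ↓ c)) ↑ d = T ↑ T = F
e ↓ c = T ↓ F = F
¬(e ↓ c) = ¬F = T
((c ↑ (d ↓ c)) ↑ d) ⊕ ¬(e ↓ c) = F ⊕ T = T
e ⊕ (((c ↑ (d ↓ c)) ↑ d) ⊕ ¬(e ↓ c)) = T ⊕ T = F
c ↑ (e ⊕ (((c ↑ (d ↓ c)) ↑ d) ⊕ ¬(e ↓ c))) = F ↑ F = T
d ↓ c = T ↓ F = F
(d ↓ c) ↑ e = F ↑ T = T
e ↔ c = T ↔ F = F
c ↑ e = F ↑ T = T
(e ↔ c) ↑ (c ↑ e) = F ↑ T = T
((e ↔ c) ↑ (c ↑ e)) ↓ c = T ↓ F = F
((d ↓ c) ↑ e) ↓ (((e ↔ c) ↑ (c ↑ e)) ↓ c) = T ↓ F = F
(c ↑ (e ⊕ (((c ↑ (d ↓ c)) ↑ d) ⊕ ¬(e ↓ c)))) ↓ (((d ↓ c) ↑ e) ↓ (((e ↔ c) ↑ (c ↑ e)) ↓ c)) = T ↓ F = F
((c ↑ (e ⊕ (((c ↑ (d ↓ c)) ↑ d) ⊕ ¬(e ↓ c)))) ↓ (((d ↓ c) ↑ e) ↓ (((e ↔ c) ↑ (c ↑ e)) ↓ c))) ↔ e = F ↔ T = F
c ⊕ d = F ⊕ T = T
(((c ↑ (e ⊕ (((c ↑ (d ↓ c)) ↑ d) ⊕ ¬(e ↓ c)))) ↓ (((d ↓ c) ↑ e) ↓ (((e ↔ c) ↑ (c ↑ e)) ↓ c))) ↔ e) ↑ (c ⊕ d) = F ↑ T = T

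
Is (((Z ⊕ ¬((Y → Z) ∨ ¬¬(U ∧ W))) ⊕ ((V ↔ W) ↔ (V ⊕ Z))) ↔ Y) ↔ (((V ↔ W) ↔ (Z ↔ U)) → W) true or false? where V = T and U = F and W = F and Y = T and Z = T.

Y → Z = T → T = T
U ∧ W = F ∧ F = F
¬(U ∧ W) = ¬F = T
¬¬(U ∧ W) = ¬T = F
(Y → Z) ∨ ¬¬(U ∧ W) = T ∨ F = T
¬((Y → Z) ∨ ¬¬(U ∧ W)) = ¬T = F
Z ⊕ ¬((Y → Z) ∨ ¬¬(U ∧ W)) = T ⊕ F = T
V ↔ W = T ↔ F = F
V ⊕ Z = T ⊕ T = F
(V ↔ W) ↔ (V ⊕ Z) = F ↔ F = T
(Z ⊕ ¬((Y → Z) ∨ ¬¬(U ∧ W))) ⊕ ((V ↔ W) ↔ (V ⊕ Z)) = T ⊕ T = F
((Z ⊕ ¬((Y → Z) ∨ ¬¬(U ∧ W))) ⊕ ((V ↔ W) ↔ (V ⊕ Z))) ↔ Y = F ↔ T = F
V ↔ W = T ↔ F = F
Z ↔ U = T ↔ F = F
(V ↔ W) ↔ (Z ↔ U) = F ↔ F = T
((V ↔ W) ↔ (Z ↔ U)) → W = T → F = F
(((Z ⊕ ¬((Y → Z) ∨ ¬¬(U ∧ W))) ⊕ ((V ↔ W) ↔ (V ⊕ Z))) ↔ Y) ↔ (((V ↔ W) ↔ (Z ↔ U)) → W) = F ↔ F = T

T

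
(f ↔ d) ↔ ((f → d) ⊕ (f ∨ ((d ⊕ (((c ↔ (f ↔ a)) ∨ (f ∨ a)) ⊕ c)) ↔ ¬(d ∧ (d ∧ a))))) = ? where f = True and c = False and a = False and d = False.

f ↔ d = True ↔ False = False
f → d = True → False = False
f ↔ a = True ↔ False = False
c ↔ (f ↔ a) = False ↔ False = True
f ∨ a = True ∨ False = True
(c ↔ (f ↔ a)) ∨ (f ∨ a) = True ∨ True = True
((c ↔ (f ↔ a)) ∨ (f ∨ a)) ⊕ c = True ⊕ False = True
d ⊕ (((c ↔ (f ↔ a)) ∨ (f ∨ a)) ⊕ c) = False ⊕ True = True
d ∧ a = False ∧ False = False
d ∧ (d ∧ a) = False ∧ False = False
¬(d ∧ (d ∧ a)) = ¬False = True
(d ⊕ (((c ↔ (f ↔ a)) ∨ (f ∨ a)) ⊕ c)) ↔ ¬(d ∧ (d ∧ a)) = True ↔ True = True
f ∨ ((d ⊕ (((c ↔ (f ↔ a)) ∨ (f ∨ a)) ⊕ c)) ↔ ¬(d ∧ (d ∧ a))) = True ∨ True = True
(f → d) ⊕ (f ∨ ((d ⊕ (((c ↔ (f ↔ a)) ∨ (f ∨ a)) ⊕ c)) ↔ ¬(d ∧ (d ∧ a)))) = False ⊕ True = True
(f ↔ d) ↔ ((f → d) ⊕ (f ∨ ((d ⊕ (((c ↔ (f ↔ a)) ∨ (f ∨ a)) ⊕ c)) ↔ ¬(d ∧ (d ∧ a))))) = False ↔ True = False

False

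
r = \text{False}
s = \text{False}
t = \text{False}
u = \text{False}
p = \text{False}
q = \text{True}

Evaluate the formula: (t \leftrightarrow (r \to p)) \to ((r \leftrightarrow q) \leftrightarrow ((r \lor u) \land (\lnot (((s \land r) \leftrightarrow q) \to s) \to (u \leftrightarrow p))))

r \to p = \text{False} \to \text{False} = \text{True}
t \leftrightarrow (r \to p) = \text{False} \leftrightarrow \text{True} = \text{False}
r \leftrightarrow q = \text{False} \leftrightarrow \text{True} = \text{False}
r \lor u = \text{False} \lor \text{False} = \text{False}
s \land r = \text{False} \land \text{False} = \text{False}
(s \land r) \leftrightarrow q = \text{False} \leftrightarrow \text{True} = \text{False}
((s \land r) \leftrightarrow q) \to s = \text{False} \to \text{False} = \text{True}
\lnot (((s \land r) \leftrightarrow q) \to s) = \lnot \text{True} = \text{False}
u \leftrightarrow p = \text{False} \leftrightarrow \text{False} = \text{True}
\lnot (((s \land r) \leftrightarrow q) \to s) \to (u \leftrightarrow p) = \text{False} \to \text{True} = \text{True}
(r \lor u) \land (\lnot (((s \land r) \leftrightarrow q) \to s) \to (u \leftrightarrow p)) = \text{False} \land \text{True} = \text{False}
(r \leftrightarrow q) \leftrightarrow ((r \lor u) \land (\lnot (((s \land r) \leftrightarrow q) \to s) \to (u \leftrightarrow p))) = \text{False} \leftrightarrow \text{False} = \text{True}
(t \leftrightarrow (r \to p)) \to ((r \leftrightarrow q) \leftrightarrow ((r \lor u) \land (\lnot (((s \land r) \leftrightarrow q) \to s) \to (u \leftrightarrow p)))) = \text{False} \to \text{True} = \text{True}

\text{True}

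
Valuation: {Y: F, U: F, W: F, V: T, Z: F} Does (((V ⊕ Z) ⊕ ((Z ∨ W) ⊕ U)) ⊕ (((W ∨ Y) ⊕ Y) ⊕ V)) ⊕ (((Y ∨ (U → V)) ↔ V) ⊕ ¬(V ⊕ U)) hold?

Substituting Y=F, U=F, W=F, V=T, Z=F:
V ⊕ Z = T ⊕ F = T
Z ∨ W = F ∨ F = F
(Z ∨ W) ⊕ U = F ⊕ F = F
(V ⊕ Z) ⊕ ((Z ∨ W) ⊕ U) = T ⊕ F = T
W ∨ Y = F ∨ F = F
(W ∨ Y) ⊕ Y = F ⊕ F = F
((W ∨ Y) ⊕ Y) ⊕ V = F ⊕ T = T
((V ⊕ Z) ⊕ ((Z ∨ W) ⊕ U)) ⊕ (((W ∨ Y) ⊕ Y) ⊕ V) = T ⊕ T = F
U → V = F → T = T
Y ∨ (U → V) = F ∨ T = T
(Y ∨ (U → V)) ↔ V = T ↔ T = T
V ⊕ U = T ⊕ F = T
¬(V ⊕ U) = ¬T = F
((Y ∨ (U → V)) ↔ V) ⊕ ¬(V ⊕ U) = T ⊕ F = T
(((V ⊕ Z) ⊕ ((Z ∨ W) ⊕ U)) ⊕ (((W ∨ Y) ⊕ Y) ⊕ V)) ⊕ (((Y ∨ (U → V)) ↔ V) ⊕ ¬(V ⊕ U)) = F ⊕ T = T

T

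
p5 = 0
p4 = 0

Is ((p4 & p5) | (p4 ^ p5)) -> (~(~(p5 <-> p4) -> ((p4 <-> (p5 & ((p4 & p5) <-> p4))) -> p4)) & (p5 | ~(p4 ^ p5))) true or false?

p4 & p5 = 0 & 0 = 0
p4 ^ p5 = 0 ^ 0 = 0
(p4 & p5) | (p4 ^ p5) = 0 | 0 = 0
p5 <-> p4 = 0 <-> 0 = 1
~(p5 <-> p4) = ~1 = 0
p4 & p5 = 0 & 0 = 0
(p4 & p5) <-> p4 = 0 <-> 0 = 1
p5 & ((p4 & p5) <-> p4) = 0 & 1 = 0
p4 <-> (p5 & ((p4 & p5) <-> p4)) = 0 <-> 0 = 1
(p4 <-> (p5 & ((p4 & p5) <-> p4))) -> p4 = 1 -> 0 = 0
~(p5 <-> p4) -> ((p4 <-> (p5 & ((p4 & p5) <-> p4))) -> p4) = 0 -> 0 = 1
~(~(p5 <-> p4) -> ((p4 <-> (p5 & ((p4 & p5) <-> p4))) -> p4)) = ~1 = 0
p4 ^ p5 = 0 ^ 0 = 0
~(p4 ^ p5) = ~0 = 1
p5 | ~(p4 ^ p5) = 0 | 1 = 1
~(~(p5 <-> p4) -> ((p4 <-> (p5 & ((p4 & p5) <-> p4))) -> p4)) & (p5 | ~(p4 ^ p5)) = 0 & 1 = 0
((p4 & p5) | (p4 ^ p5)) -> (~(~(p5 <-> p4) -> ((p4 <-> (p5 & ((p4 & p5) <-> p4))) -> p4)) & (p5 | ~(p4 ^ p5))) = 0 -> 0 = 1

1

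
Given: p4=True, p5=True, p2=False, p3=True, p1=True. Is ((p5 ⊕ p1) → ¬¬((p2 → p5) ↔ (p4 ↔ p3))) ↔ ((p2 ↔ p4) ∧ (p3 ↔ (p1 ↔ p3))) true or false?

Substituting p4=True, p5=True, p2=False, p3=True, p1=True:
p5 ⊕ p1 = True ⊕ True = False
p2 → p5 = False → True = True
p4 ↔ p3 = True ↔ True = True
(p2 → p5) ↔ (p4 ↔ p3) = True ↔ True = True
¬((p2 → p5) ↔ (p4 ↔ p3)) = ¬True = False
¬¬((p2 → p5) ↔ (p4 ↔ p3)) = ¬False = True
(p5 ⊕ p1) → ¬¬((p2 → p5) ↔ (p4 ↔ p3)) = False → True = True
p2 ↔ p4 = False ↔ True = False
p1 ↔ p3 = True ↔ True = True
p3 ↔ (p1 ↔ p3) = True ↔ True = True
(p2 ↔ p4) ∧ (p3 ↔ (p1 ↔ p3)) = False ∧ True = False
((p5 ⊕ p1) → ¬¬((p2 → p5) ↔ (p4 ↔ p3))) ↔ ((p2 ↔ p4) ∧ (p3 ↔ (p1 ↔ p3))) = True ↔ False = False

False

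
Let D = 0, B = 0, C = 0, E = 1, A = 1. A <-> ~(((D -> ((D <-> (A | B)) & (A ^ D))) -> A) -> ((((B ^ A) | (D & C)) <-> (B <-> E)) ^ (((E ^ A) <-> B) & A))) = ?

0

A | B = 1 | 0 = 1
D <-> (A | B) = 0 <-> 1 = 0
A ^ D = 1 ^ 0 = 1
(D <-> (A | B)) & (A ^ D) = 0 & 1 = 0
D -> ((D <-> (A | B)) & (A ^ D)) = 0 -> 0 = 1
(D -> ((D <-> (A | B)) & (A ^ D))) -> A = 1 -> 1 = 1
B ^ A = 0 ^ 1 = 1
D & C = 0 & 0 = 0
(B ^ A) | (D & C) = 1 | 0 = 1
B <-> E = 0 <-> 1 = 0
((B ^ A) | (D & C)) <-> (B <-> E) = 1 <-> 0 = 0
E ^ A = 1 ^ 1 = 0
(E ^ A) <-> B = 0 <-> 0 = 1
((E ^ A) <-> B) & A = 1 & 1 = 1
(((B ^ A) | (D & C)) <-> (B <-> E)) ^ (((E ^ A) <-> B) & A) = 0 ^ 1 = 1
((D -> ((D <-> (A | B)) & (A ^ D))) -> A) -> ((((B ^ A) | (D & C)) <-> (B <-> E)) ^ (((E ^ A) <-> B) & A)) = 1 -> 1 = 1
~(((D -> ((D <-> (A | B)) & (A ^ D))) -> A) -> ((((B ^ A) | (D & C)) <-> (B <-> E)) ^ (((E ^ A) <-> B) & A))) = ~1 = 0
A <-> ~(((D -> ((D <-> (A | B)) & (A ^ D))) -> A) -> ((((B ^ A) | (D & C)) <-> (B <-> E)) ^ (((E ^ A) <-> B) & A))) = 1 <-> 0 = 0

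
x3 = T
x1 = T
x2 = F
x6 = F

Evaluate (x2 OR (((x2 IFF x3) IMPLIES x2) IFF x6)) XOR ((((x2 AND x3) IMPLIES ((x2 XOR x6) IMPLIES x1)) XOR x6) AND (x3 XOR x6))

T

Substituting x3=T, x1=T, x2=F, x6=F:
x2 IFF x3 = F IFF T = F
(x2 IFF x3) IMPLIES x2 = F IMPLIES F = T
((x2 IFF x3) IMPLIES x2) IFF x6 = T IFF F = F
x2 OR (((x2 IFF x3) IMPLIES x2) IFF x6) = F OR F = F
x2 AND x3 = F AND T = F
x2 XOR x6 = F XOR F = F
(x2 XOR x6) IMPLIES x1 = F IMPLIES T = T
(x2 AND x3) IMPLIES ((x2 XOR x6) IMPLIES x1) = F IMPLIES T = T
((x2 AND x3) IMPLIES ((x2 XOR x6) IMPLIES x1)) XOR x6 = T XOR F = T
x3 XOR x6 = T XOR F = T
(((x2 AND x3) IMPLIES ((x2 XOR x6) IMPLIES x1)) XOR x6) AND (x3 XOR x6) = T AND T = T
(x2 OR (((x2 IFF x3) IMPLIES x2) IFF x6)) XOR ((((x2 AND x3) IMPLIES ((x2 XOR x6) IMPLIES x1)) XOR x6) AND (x3 XOR x6)) = F XOR T = T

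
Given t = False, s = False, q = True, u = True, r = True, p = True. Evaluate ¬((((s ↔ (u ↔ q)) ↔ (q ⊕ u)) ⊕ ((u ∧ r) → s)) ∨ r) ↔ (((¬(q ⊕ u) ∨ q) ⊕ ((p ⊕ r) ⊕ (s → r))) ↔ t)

False

Substituting t=False, s=False, q=True, u=True, r=True, p=True:
u ↔ q = True ↔ True = True
s ↔ (u ↔ q) = False ↔ True = False
q ⊕ u = True ⊕ True = False
(s ↔ (u ↔ q)) ↔ (q ⊕ u) = False ↔ False = True
u ∧ r = True ∧ True = True
(u ∧ r) → s = True → False = False
((s ↔ (u ↔ q)) ↔ (q ⊕ u)) ⊕ ((u ∧ r) → s) = True ⊕ False = True
(((s ↔ (u ↔ q)) ↔ (q ⊕ u)) ⊕ ((u ∧ r) → s)) ∨ r = True ∨ True = True
¬((((s ↔ (u ↔ q)) ↔ (q ⊕ u)) ⊕ ((u ∧ r) → s)) ∨ r) = ¬True = False
q ⊕ u = True ⊕ True = False
¬(q ⊕ u) = ¬False = True
¬(q ⊕ u) ∨ q = True ∨ True = True
p ⊕ r = True ⊕ True = False
s → r = False → True = True
(p ⊕ r) ⊕ (s → r) = False ⊕ True = True
(¬(q ⊕ u) ∨ q) ⊕ ((p ⊕ r) ⊕ (s → r)) = True ⊕ True = False
((¬(q ⊕ u) ∨ q) ⊕ ((p ⊕ r) ⊕ (s → r))) ↔ t = False ↔ False = True
¬((((s ↔ (u ↔ q)) ↔ (q ⊕ u)) ⊕ ((u ∧ r) → s)) ∨ r) ↔ (((¬(q ⊕ u) ∨ q) ⊕ ((p ⊕ r) ⊕ (s → r))) ↔ t) = False ↔ True = False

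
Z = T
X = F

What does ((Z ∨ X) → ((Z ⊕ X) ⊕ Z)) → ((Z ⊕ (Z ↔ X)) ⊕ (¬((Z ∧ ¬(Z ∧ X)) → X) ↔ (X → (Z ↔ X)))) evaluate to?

Z ∨ X = T ∨ F = T
Z ⊕ X = T ⊕ F = T
(Z ⊕ X) ⊕ Z = T ⊕ T = F
(Z ∨ X) → ((Z ⊕ X) ⊕ Z) = T → F = F
Z ↔ X = T ↔ F = F
Z ⊕ (Z ↔ X) = T ⊕ F = T
Z ∧ X = T ∧ F = F
¬(Z ∧ X) = ¬F = T
Z ∧ ¬(Z ∧ X) = T ∧ T = T
(Z ∧ ¬(Z ∧ X)) → X = T → F = F
¬((Z ∧ ¬(Z ∧ X)) → X) = ¬F = T
Z ↔ X = T ↔ F = F
X → (Z ↔ X) = F → F = T
¬((Z ∧ ¬(Z ∧ X)) → X) ↔ (X → (Z ↔ X)) = T ↔ T = T
(Z ⊕ (Z ↔ X)) ⊕ (¬((Z ∧ ¬(Z ∧ X)) → X) ↔ (X → (Z ↔ X))) = T ⊕ T = F
((Z ∨ X) → ((Z ⊕ X) ⊕ Z)) → ((Z ⊕ (Z ↔ X)) ⊕ (¬((Z ∧ ¬(Z ∧ X)) → X) ↔ (X → (Z ↔ X)))) = F → F = T

T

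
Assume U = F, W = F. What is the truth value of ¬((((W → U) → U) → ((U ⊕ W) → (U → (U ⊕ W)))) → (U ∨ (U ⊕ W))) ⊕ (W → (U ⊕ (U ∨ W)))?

F

Substituting U=F, W=F:
W → U = F → F = T
(W → U) → U = T → F = F
U ⊕ W = F ⊕ F = F
U ⊕ W = F ⊕ F = F
U → (U ⊕ W) = F → F = T
(U ⊕ W) → (U → (U ⊕ W)) = F → T = T
((W → U) → U) → ((U ⊕ W) → (U → (U ⊕ W))) = F → T = T
U ⊕ W = F ⊕ F = F
U ∨ (U ⊕ W) = F ∨ F = F
(((W → U) → U) → ((U ⊕ W) → (U → (U ⊕ W)))) → (U ∨ (U ⊕ W)) = T → F = F
¬((((W → U) → U) → ((U ⊕ W) → (U → (U ⊕ W)))) → (U ∨ (U ⊕ W))) = ¬F = T
U ∨ W = F ∨ F = F
U ⊕ (U ∨ W) = F ⊕ F = F
W → (U ⊕ (U ∨ W)) = F → F = T
¬((((W → U) → U) → ((U ⊕ W) → (U → (U ⊕ W)))) → (U ∨ (U ⊕ W))) ⊕ (W → (U ⊕ (U ∨ W))) = T ⊕ T = F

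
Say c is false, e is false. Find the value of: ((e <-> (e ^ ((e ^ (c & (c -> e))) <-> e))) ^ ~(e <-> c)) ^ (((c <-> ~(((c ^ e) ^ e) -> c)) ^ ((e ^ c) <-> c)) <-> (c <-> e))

F

c -> e = F -> F = T
c & (c -> e) = F & T = F
e ^ (c & (c -> e)) = F ^ F = F
(e ^ (c & (c -> e))) <-> e = F <-> F = T
e ^ ((e ^ (c & (c -> e))) <-> e) = F ^ T = T
e <-> (e ^ ((e ^ (c & (c -> e))) <-> e)) = F <-> T = F
e <-> c = F <-> F = T
~(e <-> c) = ~T = F
(e <-> (e ^ ((e ^ (c & (c -> e))) <-> e))) ^ ~(e <-> c) = F ^ F = F
c ^ e = F ^ F = F
(c ^ e) ^ e = F ^ F = F
((c ^ e) ^ e) -> c = F -> F = T
~(((c ^ e) ^ e) -> c) = ~T = F
c <-> ~(((c ^ e) ^ e) -> c) = F <-> F = T
e ^ c = F ^ F = F
(e ^ c) <-> c = F <-> F = T
(c <-> ~(((c ^ e) ^ e) -> c)) ^ ((e ^ c) <-> c) = T ^ T = F
c <-> e = F <-> F = T
((c <-> ~(((c ^ e) ^ e) -> c)) ^ ((e ^ c) <-> c)) <-> (c <-> e) = F <-> T = F
((e <-> (e ^ ((e ^ (c & (c -> e))) <-> e))) ^ ~(e <-> c)) ^ (((c <-> ~(((c ^ e) ^ e) -> c)) ^ ((e ^ c) <-> c)) <-> (c <-> e)) = F ^ F = F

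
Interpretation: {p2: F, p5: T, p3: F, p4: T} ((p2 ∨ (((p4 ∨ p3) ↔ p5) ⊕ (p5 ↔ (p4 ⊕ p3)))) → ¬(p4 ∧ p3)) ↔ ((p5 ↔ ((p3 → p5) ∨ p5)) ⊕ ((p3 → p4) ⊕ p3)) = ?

p4 ∨ p3 = T ∨ F = T
(p4 ∨ p3) ↔ p5 = T ↔ T = T
p4 ⊕ p3 = T ⊕ F = T
p5 ↔ (p4 ⊕ p3) = T ↔ T = T
((p4 ∨ p3) ↔ p5) ⊕ (p5 ↔ (p4 ⊕ p3)) = T ⊕ T = F
p2 ∨ (((p4 ∨ p3) ↔ p5) ⊕ (p5 ↔ (p4 ⊕ p3))) = F ∨ F = F
p4 ∧ p3 = T ∧ F = F
¬(p4 ∧ p3) = ¬F = T
(p2 ∨ (((p4 ∨ p3) ↔ p5) ⊕ (p5 ↔ (p4 ⊕ p3)))) → ¬(p4 ∧ p3) = F → T = T
p3 → p5 = F → T = T
(p3 → p5) ∨ p5 = T ∨ T = T
p5 ↔ ((p3 → p5) ∨ p5) = T ↔ T = T
p3 → p4 = F → T = T
(p3 → p4) ⊕ p3 = T ⊕ F = T
(p5 ↔ ((p3 → p5) ∨ p5)) ⊕ ((p3 → p4) ⊕ p3) = T ⊕ T = F
((p2 ∨ (((p4 ∨ p3) ↔ p5) ⊕ (p5 ↔ (p4 ⊕ p3)))) → ¬(p4 ∧ p3)) ↔ ((p5 ↔ ((p3 → p5) ∨ p5)) ⊕ ((p3 → p4) ⊕ p3)) = T ↔ F = F

F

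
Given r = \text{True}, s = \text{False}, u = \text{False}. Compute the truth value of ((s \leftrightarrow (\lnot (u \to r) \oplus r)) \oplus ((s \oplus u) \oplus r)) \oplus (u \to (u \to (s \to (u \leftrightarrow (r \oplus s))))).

u \to r = \text{False} \to \text{True} = \text{True}
\lnot (u \to r) = \lnot \text{True} = \text{False}
\lnot (u \to r) \oplus r = \text{False} \oplus \text{True} = \text{True}
s \leftrightarrow (\lnot (u \to r) \oplus r) = \text{False} \leftrightarrow \text{True} = \text{False}
s \oplus u = \text{False} \oplus \text{False} = \text{False}
(s \oplus u) \oplus r = \text{False} \oplus \text{True} = \text{True}
(s \leftrightarrow (\lnot (u \to r) \oplus r)) \oplus ((s \oplus u) \oplus r) = \text{False} \oplus \text{True} = \text{True}
r \oplus s = \text{True} \oplus \text{False} = \text{True}
u \leftrightarrow (r \oplus s) = \text{False} \leftrightarrow \text{True} = \text{False}
s \to (u \leftrightarrow (r \oplus s)) = \text{False} \to \text{False} = \text{True}
u \to (s \to (u \leftrightarrow (r \oplus s))) = \text{False} \to \text{True} = \text{True}
u \to (u \to (s \to (u \leftrightarrow (r \oplus s)))) = \text{False} \to \text{True} = \text{True}
((s \leftrightarrow (\lnot (u \to r) \oplus r)) \oplus ((s \oplus u) \oplus r)) \oplus (u \to (u \to (s \to (u \leftrightarrow (r \oplus s))))) = \text{True} \oplus \text{True} = \text{False}

\text{False}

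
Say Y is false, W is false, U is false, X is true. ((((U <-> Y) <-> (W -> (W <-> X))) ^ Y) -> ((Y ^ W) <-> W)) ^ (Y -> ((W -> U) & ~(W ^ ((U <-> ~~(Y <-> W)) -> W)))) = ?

Substituting Y=0, W=0, U=0, X=1:
U <-> Y = 0 <-> 0 = 1
W <-> X = 0 <-> 1 = 0
W -> (W <-> X) = 0 -> 0 = 1
(U <-> Y) <-> (W -> (W <-> X)) = 1 <-> 1 = 1
((U <-> Y) <-> (W -> (W <-> X))) ^ Y = 1 ^ 0 = 1
Y ^ W = 0 ^ 0 = 0
(Y ^ W) <-> W = 0 <-> 0 = 1
(((U <-> Y) <-> (W -> (W <-> X))) ^ Y) -> ((Y ^ W) <-> W) = 1 -> 1 = 1
W -> U = 0 -> 0 = 1
Y <-> W = 0 <-> 0 = 1
~(Y <-> W) = ~1 = 0
~~(Y <-> W) = ~0 = 1
U <-> ~~(Y <-> W) = 0 <-> 1 = 0
(U <-> ~~(Y <-> W)) -> W = 0 -> 0 = 1
W ^ ((U <-> ~~(Y <-> W)) -> W) = 0 ^ 1 = 1
~(W ^ ((U <-> ~~(Y <-> W)) -> W)) = ~1 = 0
(W -> U) & ~(W ^ ((U <-> ~~(Y <-> W)) -> W)) = 1 & 0 = 0
Y -> ((W -> U) & ~(W ^ ((U <-> ~~(Y <-> W)) -> W))) = 0 -> 0 = 1
((((U <-> Y) <-> (W -> (W <-> X))) ^ Y) -> ((Y ^ W) <-> W)) ^ (Y -> ((W -> U) & ~(W ^ ((U <-> ~~(Y <-> W)) -> W)))) = 1 ^ 1 = 0

0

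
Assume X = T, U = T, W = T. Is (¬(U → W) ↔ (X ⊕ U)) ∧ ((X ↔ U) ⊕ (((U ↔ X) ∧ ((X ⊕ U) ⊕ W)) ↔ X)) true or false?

F

Substituting X=T, U=T, W=T:
U → W = T → T = T
¬(U → W) = ¬T = F
X ⊕ U = T ⊕ T = F
¬(U → W) ↔ (X ⊕ U) = F ↔ F = T
X ↔ U = T ↔ T = T
U ↔ X = T ↔ T = T
X ⊕ U = T ⊕ T = F
(X ⊕ U) ⊕ W = F ⊕ T = T
(U ↔ X) ∧ ((X ⊕ U) ⊕ W) = T ∧ T = T
((U ↔ X) ∧ ((X ⊕ U) ⊕ W)) ↔ X = T ↔ T = T
(X ↔ U) ⊕ (((U ↔ X) ∧ ((X ⊕ U) ⊕ W)) ↔ X) = T ⊕ T = F
(¬(U → W) ↔ (X ⊕ U)) ∧ ((X ↔ U) ⊕ (((U ↔ X) ∧ ((X ⊕ U) ⊕ W)) ↔ X)) = T ∧ F = F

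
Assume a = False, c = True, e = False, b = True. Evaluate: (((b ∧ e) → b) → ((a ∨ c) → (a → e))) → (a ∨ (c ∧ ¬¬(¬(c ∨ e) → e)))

True

b ∧ e = True ∧ False = False
(b ∧ e) → b = False → True = True
a ∨ c = False ∨ True = True
a → e = False → False = True
(a ∨ c) → (a → e) = True → True = True
((b ∧ e) → b) → ((a ∨ c) → (a → e)) = True → True = True
c ∨ e = True ∨ False = True
¬(c ∨ e) = ¬True = False
¬(c ∨ e) → e = False → False = True
¬(¬(c ∨ e) → e) = ¬True = False
¬¬(¬(c ∨ e) → e) = ¬False = True
c ∧ ¬¬(¬(c ∨ e) → e) = True ∧ True = True
a ∨ (c ∧ ¬¬(¬(c ∨ e) → e)) = False ∨ True = True
(((b ∧ e) → b) → ((a ∨ c) → (a → e))) → (a ∨ (c ∧ ¬¬(¬(c ∨ e) → e))) = True → True = True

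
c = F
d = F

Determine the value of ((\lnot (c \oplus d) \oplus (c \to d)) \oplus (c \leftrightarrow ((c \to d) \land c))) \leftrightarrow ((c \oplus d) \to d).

T

c \oplus d = F \oplus F = F
\lnot (c \oplus d) = \lnot F = T
c \to d = F \to F = T
\lnot (c \oplus d) \oplus (c \to d) = T \oplus T = F
c \to d = F \to F = T
(c \to d) \land c = T \land F = F
c \leftrightarrow ((c \to d) \land c) = F \leftrightarrow F = T
(\lnot (c \oplus d) \oplus (c \to d)) \oplus (c \leftrightarrow ((c \to d) \land c)) = F \oplus T = T
c \oplus d = F \oplus F = F
(c \oplus d) \to d = F \to F = T
((\lnot (c \oplus d) \oplus (c \to d)) \oplus (c \leftrightarrow ((c \to d) \land c))) \leftrightarrow ((c \oplus d) \to d) = T \leftrightarrow T = T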